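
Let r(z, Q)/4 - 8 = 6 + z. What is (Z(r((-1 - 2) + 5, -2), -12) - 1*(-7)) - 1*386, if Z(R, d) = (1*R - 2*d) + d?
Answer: -303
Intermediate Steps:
r(z, Q) = 56 + 4*z (r(z, Q) = 32 + 4*(6 + z) = 32 + (24 + 4*z) = 56 + 4*z)
Z(R, d) = R - d (Z(R, d) = (R - 2*d) + d = R - d)
(Z(r((-1 - 2) + 5, -2), -12) - 1*(-7)) - 1*386 = (((56 + 4*((-1 - 2) + 5)) - 1*(-12)) - 1*(-7)) - 1*386 = (((56 + 4*(-3 + 5)) + 12) + 7) - 386 = (((56 + 4*2) + 12) + 7) - 386 = (((56 + 8) + 12) + 7) - 386 = ((64 + 12) + 7) - 386 = (76 + 7) - 386 = 83 - 386 = -303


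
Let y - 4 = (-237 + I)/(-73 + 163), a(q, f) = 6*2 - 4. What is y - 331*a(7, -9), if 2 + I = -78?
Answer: -238277/90 ≈ -2647.5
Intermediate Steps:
I = -80 (I = -2 - 78 = -80)
a(q, f) = 8 (a(q, f) = 12 - 4 = 8)
y = 43/90 (y = 4 + (-237 - 80)/(-73 + 163) = 4 - 317/90 = 43/90 ≈ 0.47778)
y - 331*a(7, -9) = 43/90 - 331*8 = 43/90 - 2648 = -238277/90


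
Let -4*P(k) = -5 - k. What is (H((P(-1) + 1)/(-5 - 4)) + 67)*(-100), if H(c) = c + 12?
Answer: -70900/9 ≈ -7877.8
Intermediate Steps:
P(k) = 5/4 + k/4 (P(k) = -(-5 - k)/4 = 5/4 + k/4)
H(c) = 12 + c
(H((P(-1) + 1)/(-5 - 4)) + 67)*(-100) = ((12 + ((5/4 + (¼)*(-1)) + 1)/(-5 - 4)) + 67)*(-100) = ((12 + ((5/4 - ¼) + 1)/(-9)) + 67)*(-100) = ((12 + (1 + 1)*(-⅑)) + 67)*(-100) = ((12 + 2*(-⅑)) + 67)*(-100) = ((12 - 2/9) + 67)*(-100) = (106/9 + 67)*(-100) = (709/9)*(-100) = -70900/9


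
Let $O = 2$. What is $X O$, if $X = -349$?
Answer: $-698$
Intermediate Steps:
$X O = \left(-349\right) 2 = -698$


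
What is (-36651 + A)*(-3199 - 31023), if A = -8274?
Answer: 1537423350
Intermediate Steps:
(-36651 + A)*(-3199 - 31023) = (-36651 - 8274)*(-3199 - 31023) = -44925*(-34222) = 1537423350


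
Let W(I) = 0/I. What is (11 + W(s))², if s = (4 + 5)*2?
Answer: 121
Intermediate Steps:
s = 18 (s = 9*2 = 18)
W(I) = 0
(11 + W(s))² = (11 + 0)² = 11² = 121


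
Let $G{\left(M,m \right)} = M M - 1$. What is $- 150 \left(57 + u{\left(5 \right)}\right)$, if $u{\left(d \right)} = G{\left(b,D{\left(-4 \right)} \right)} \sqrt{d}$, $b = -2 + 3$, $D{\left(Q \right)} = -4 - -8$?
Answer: $-8550$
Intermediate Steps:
$D{\left(Q \right)} = 4$ ($D{\left(Q \right)} = -4 + 8 = 4$)
$b = 1$
$G{\left(M,m \right)} = -1 + M^{2}$ ($G{\left(M,m \right)} = M^{2} - 1 = -1 + M^{2}$)
$u{\left(d \right)} = 0$ ($u{\left(d \right)} = \left(-1 + 1^{2}\right) \sqrt{d} = \left(-1 + 1\right) \sqrt{d} = 0 \sqrt{d} = 0$)
$- 150 \left(57 + u{\left(5 \right)}\right) = - 150 \left(57 + 0\right) = \left(-150\right) 57 = -8550$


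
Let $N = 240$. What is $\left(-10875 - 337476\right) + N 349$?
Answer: $-264591$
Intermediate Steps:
$\left(-10875 - 337476\right) + N 349 = \left(-10875 - 337476\right) + 240 \cdot 349 = -348351 + 83760 = -264591$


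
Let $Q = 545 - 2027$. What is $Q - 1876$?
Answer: $-3358$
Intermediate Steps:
$Q = -1482$ ($Q = 545 - 2027 = -1482$)
$Q - 1876 = -1482 - 1876 = -3358$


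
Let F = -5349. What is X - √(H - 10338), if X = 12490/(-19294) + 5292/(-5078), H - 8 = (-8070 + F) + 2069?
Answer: -41382017/24493733 - 4*I*√1355 ≈ -1.6895 - 147.24*I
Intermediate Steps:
H = -11342 (H = 8 + ((-8070 - 5349) + 2069) = 8 + (-13419 + 2069) = 8 - 11350 = -11342)
X = -41382017/24493733 (X = 12490*(-1/19294) + 5292*(-1/5078) = -6245/9647 - 2646/2539 = -41382017/24493733 ≈ -1.6895)
X - √(H - 10338) = -41382017/24493733 - √(-11342 - 10338) = -41382017/24493733 - √(-21680) = -41382017/24493733 - 4*I*√1355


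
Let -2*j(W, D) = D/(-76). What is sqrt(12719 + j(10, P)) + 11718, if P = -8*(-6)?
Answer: 11718 + sqrt(4591673)/19 ≈ 11831.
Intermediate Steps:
P = 48
j(W, D) = D/152 (j(W, D) = -D/(2*(-76)) = -D*(-1)/(2*76) = -(-1)*D/152 = D/152)
sqrt(12719 + j(10, P)) + 11718 = sqrt(12719 + (1/152)*48) + 11718 = sqrt(12719 + 6/19) + 11718 = sqrt(241667/19) + 11718 = sqrt(4591673)/19 + 11718 = 11718 + sqrt(4591673)/19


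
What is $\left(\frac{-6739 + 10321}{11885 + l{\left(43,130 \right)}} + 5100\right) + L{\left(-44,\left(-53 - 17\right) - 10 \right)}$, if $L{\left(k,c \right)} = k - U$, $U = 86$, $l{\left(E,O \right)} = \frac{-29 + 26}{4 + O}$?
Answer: $\frac{7915637378}{1592587} \approx 4970.3$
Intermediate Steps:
$l{\left(E,O \right)} = - \frac{3}{4 + O}$
$L{\left(k,c \right)} = -86 + k$ ($L{\left(k,c \right)} = k - 86 = -86 + k$)
$\left(\frac{-6739 + 10321}{11885 + l{\left(43,130 \right)}} + 5100\right) + L{\left(-44,\left(-53 - 17\right) - 10 \right)} = \left(\frac{-6739 + 10321}{11885 - \frac{3}{4 + 130}} + 5100\right) - 130 = \left(\frac{3582}{11885 - \frac{3}{134}} + 5100\right) - 130 = \left(\frac{3582}{\frac{1592587}{134}} + 5100\right) - 130 = \left(3582 \cdot \frac{134}{1592587} + 5100\right) - 130 = \left(\frac{479988}{1592587} + 5100\right) - 130 = \frac{8122673688}{1592587} - 130 = \frac{7915637378}{1592587}$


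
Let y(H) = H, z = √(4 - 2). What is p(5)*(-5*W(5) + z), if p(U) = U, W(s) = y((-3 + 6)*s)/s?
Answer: -75 + 5*√2 ≈ -67.929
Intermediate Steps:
z = √2 ≈ 1.4142
W(s) = 3 (W(s) = ((-3 + 6)*s)/s = (3*s)/s = 3)
p(5)*(-5*W(5) + z) = 5*(-5*3 + √2) = 5*(-15 + √2) = -75 + 5*√2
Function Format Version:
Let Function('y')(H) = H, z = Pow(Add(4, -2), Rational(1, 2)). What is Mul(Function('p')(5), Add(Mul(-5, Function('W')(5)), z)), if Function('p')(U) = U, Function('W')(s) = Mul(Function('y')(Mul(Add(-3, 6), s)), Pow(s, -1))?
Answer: Add(-75, Mul(5, Pow(2, Rational(1, 2)))) ≈ -67.929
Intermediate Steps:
z = Pow(2, Rational(1, 2)) ≈ 1.4142
Function('W')(s) = 3 (Function('W')(s) = Mul(Mul(Add(-3, 6), s), Pow(s, -1)) = Mul(Mul(3, s), Pow(s, -1)) = 3)
Mul(Function('p')(5), Add(Mul(-5, Function('W')(5)), z)) = Mul(5, Add(Mul(-5, 3), Pow(2, Rational(1, 2)))) = Mul(5, Add(-15, Pow(2, Rational(1, 2)))) = Add(-75, Mul(5, Pow(2, Rational(1, 2))))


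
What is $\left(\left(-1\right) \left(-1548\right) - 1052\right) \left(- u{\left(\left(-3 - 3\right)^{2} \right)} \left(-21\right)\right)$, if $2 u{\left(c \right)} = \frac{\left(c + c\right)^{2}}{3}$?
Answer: $8999424$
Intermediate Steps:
$u{\left(c \right)} = \frac{2 c^{2}}{3}$ ($u{\left(c \right)} = \frac{\left(c + c\right)^{2} \cdot \frac{1}{3}}{2} = \frac{\left(2 c\right)^{2} \cdot \frac{1}{3}}{2} = \frac{4 c^{2} \cdot \frac{1}{3}}{2} = \frac{\frac{4}{3} c^{2}}{2} = \frac{2 c^{2}}{3}$)
$\left(\left(-1\right) \left(-1548\right) - 1052\right) \left(- u{\left(\left(-3 - 3\right)^{2} \right)} \left(-21\right)\right) = \left(\left(-1\right) \left(-1548\right) - 1052\right) \left(- \frac{2 \left(\left(-3 - 3\right)^{2}\right)^{2}}{3} \left(-21\right)\right) = \left(1548 - 1052\right) \left(- \frac{2 \left(\left(-6\right)^{2}\right)^{2}}{3} \left(-21\right)\right) = 496 \left(- \frac{2 \cdot 36^{2}}{3} \left(-21\right)\right) = 496 \left(- \frac{2}{3} \cdot 1296 \left(-21\right)\right) = 496 \left(- 864 \left(-21\right)\right) = 496 \left(\left(-1\right) \left(-18144\right)\right) = 496 \cdot 18144 = 8999424$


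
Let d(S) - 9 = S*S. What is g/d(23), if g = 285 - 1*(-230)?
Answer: 515/538 ≈ 0.95725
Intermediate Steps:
d(S) = 9 + S² (d(S) = 9 + S*S = 9 + S²)
g = 515 (g = 285 + 230 = 515)
g/d(23) = 515/(9 + 23²) = 515/(9 + 529) = 515/538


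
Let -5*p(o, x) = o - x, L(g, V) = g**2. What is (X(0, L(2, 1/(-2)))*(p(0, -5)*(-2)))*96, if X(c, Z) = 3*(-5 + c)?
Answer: -2880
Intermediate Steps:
X(c, Z) = -15 + 3*c
p(o, x) = -o/5 + x/5 (p(o, x) = -(o - x)/5 = -o/5 + x/5)
(X(0, L(2, 1/(-2)))*(p(0, -5)*(-2)))*96 = ((-15 + 3*0)*((-1/5*0 + (1/5)*(-5))*(-2)))*96 = ((-15 + 0)*((0 - 1)*(-2)))*96 = -(-15)*(-2)*96 = -15*2*96 = -30*96 = -2880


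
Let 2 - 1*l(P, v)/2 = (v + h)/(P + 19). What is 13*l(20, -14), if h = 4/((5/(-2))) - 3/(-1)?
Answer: 302/5 ≈ 60.400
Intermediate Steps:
h = 7/5 (h = 4/((5*(-½))) - 3*(-1) = 4/(-5/2) + 3 = 4*(-⅖) + 3 = -8/5 + 3 = 7/5 ≈ 1.4000)
l(P, v) = 4 - 2*(7/5 + v)/(19 + P) (l(P, v) = 4 - 2*(v + 7/5)/(P + 19) = 4 - 2*(7/5 + v)/(19 + P))
13*l(20, -14) = 13*(2*(183 - 5*(-14) + 10*20)/(5*(19 + 20))) = 13*((⅖)*(183 + 70 + 200)/39) = 13*((⅖)*(1/39)*453) = 13*(302/65) = 302/5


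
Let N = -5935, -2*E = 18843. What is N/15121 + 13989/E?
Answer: -178296181/94975001 ≈ -1.8773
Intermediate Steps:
E = -18843/2 (E = -½*18843 = -18843/2 ≈ -9421.5)
N/15121 + 13989/E = -5935/15121 + 13989/(-18843/2) = -5935*1/15121 + 13989*(-2/18843) = -5935/15121 - 9326/6281 = -178296181/94975001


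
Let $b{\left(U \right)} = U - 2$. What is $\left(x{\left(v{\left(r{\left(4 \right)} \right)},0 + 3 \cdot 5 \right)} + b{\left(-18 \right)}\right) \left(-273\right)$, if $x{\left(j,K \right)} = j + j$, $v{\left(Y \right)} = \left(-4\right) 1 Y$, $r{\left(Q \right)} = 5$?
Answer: $16380$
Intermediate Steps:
$b{\left(U \right)} = -2 + U$ ($b{\left(U \right)} = U - 2 = -2 + U$)
$v{\left(Y \right)} = - 4 Y$
$x{\left(j,K \right)} = 2 j$
$\left(x{\left(v{\left(r{\left(4 \right)} \right)},0 + 3 \cdot 5 \right)} + b{\left(-18 \right)}\right) \left(-273\right) = \left(2 \left(\left(-4\right) 5\right) - 20\right) \left(-273\right) = \left(2 \left(-20\right) - 20\right) \left(-273\right) = \left(-40 - 20\right) \left(-273\right) = \left(-60\right) \left(-273\right) = 16380$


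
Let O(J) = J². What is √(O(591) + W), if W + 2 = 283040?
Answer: √632319 ≈ 795.18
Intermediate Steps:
W = 283038 (W = -2 + 283040 = 283038)
√(O(591) + W) = √(591² + 283038) = √(349281 + 283038) = √632319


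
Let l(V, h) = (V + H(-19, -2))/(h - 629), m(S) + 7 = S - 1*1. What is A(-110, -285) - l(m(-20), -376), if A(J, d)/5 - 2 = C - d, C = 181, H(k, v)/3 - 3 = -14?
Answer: 2351639/1005 ≈ 2339.9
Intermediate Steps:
m(S) = -8 + S (m(S) = -7 + (S - 1*1) = -7 + (S - 1) = -7 + (-1 + S) = -8 + S)
H(k, v) = -33 (H(k, v) = 9 + 3*(-14) = 9 - 42 = -33)
l(V, h) = (-33 + V)/(-629 + h) (l(V, h) = (V - 33)/(h - 629) = (-33 + V)/(-629 + h))
A(J, d) = 915 - 5*d (A(J, d) = 10 + 5*(181 - d) = 10 + (905 - 5*d) = 915 - 5*d)
A(-110, -285) - l(m(-20), -376) = (915 - 5*(-285)) - (-33 + (-8 - 20))/(-629 - 376) = (915 + 1425) - (-33 - 28)/(-1005) = 2340 - (-1)*(-61)/1005 = 2340 - 1*61/1005 = 2340 - 61/1005 = 2351639/1005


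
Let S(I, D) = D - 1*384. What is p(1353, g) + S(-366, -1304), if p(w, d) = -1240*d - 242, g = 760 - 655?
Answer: -132130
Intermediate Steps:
g = 105
p(w, d) = -242 - 1240*d
S(I, D) = -384 + D (S(I, D) = D - 384 = -384 + D)
p(1353, g) + S(-366, -1304) = (-242 - 1240*105) + (-384 - 1304) = (-242 - 130200) - 1688 = -130442 - 1688 = -132130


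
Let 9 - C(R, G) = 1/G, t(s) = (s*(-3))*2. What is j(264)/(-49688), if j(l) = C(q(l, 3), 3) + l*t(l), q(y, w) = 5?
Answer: 627251/74532 ≈ 8.4159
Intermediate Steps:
t(s) = -6*s (t(s) = -3*s*2 = -6*s)
C(R, G) = 9 - 1/G
j(l) = 26/3 - 6*l**2 (j(l) = (9 - 1/3) + l*(-6*l) = (9 - 1*1/3) - 6*l**2 = (9 - 1/3) - 6*l**2 = 26/3 - 6*l**2)
j(264)/(-49688) = (26/3 - 6*264**2)/(-49688) = (26/3 - 6*69696)*(-1/49688) = (26/3 - 418176)*(-1/49688) = -1254502/3*(-1/49688) = 627251/74532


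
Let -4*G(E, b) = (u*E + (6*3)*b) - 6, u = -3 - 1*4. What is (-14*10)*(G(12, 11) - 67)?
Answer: 13160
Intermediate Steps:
u = -7 (u = -3 - 4 = -7)
G(E, b) = 3/2 - 9*b/2 + 7*E/4 (G(E, b) = -((-7*E + (6*3)*b) - 6)/4 = -((-7*E + 18*b) - 6)/4 = -(-6 - 7*E + 18*b)/4 = 3/2 - 9*b/2 + 7*E/4)
(-14*10)*(G(12, 11) - 67) = (-14*10)*((3/2 - 9/2*11 + (7/4)*12) - 67) = -140*((3/2 - 99/2 + 21) - 67) = -140*(-27 - 67) = -140*(-94) = 13160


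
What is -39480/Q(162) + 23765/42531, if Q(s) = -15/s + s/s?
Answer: -12953075005/297717 ≈ -43508.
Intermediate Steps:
Q(s) = 1 - 15/s (Q(s) = -15/s + 1 = 1 - 15/s)
-39480/Q(162) + 23765/42531 = -39480*162/(-15 + 162) + 23765/42531 = -39480/((1/162)*147) + 23765*(1/42531) = -39480/49/54 + 23765/42531 = -39480*54/49 + 23765/42531 = -304560/7 + 23765/42531 = -12953075005/297717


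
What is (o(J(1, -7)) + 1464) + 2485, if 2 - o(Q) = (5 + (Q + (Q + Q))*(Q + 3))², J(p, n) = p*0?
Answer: 3926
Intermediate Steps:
J(p, n) = 0
o(Q) = 2 - (5 + 3*Q*(3 + Q))² (o(Q) = 2 - (5 + (Q + (Q + Q))*(Q + 3))² = 2 - (5 + (Q + 2*Q)*(3 + Q))² = 2 - (5 + (3*Q)*(3 + Q))² = 2 - (5 + 3*Q*(3 + Q))²)
(o(J(1, -7)) + 1464) + 2485 = ((2 - (5 + 3*0² + 9*0)²) + 1464) + 2485 = ((2 - (5 + 3*0 + 0)²) + 1464) + 2485 = ((2 - (5 + 0 + 0)²) + 1464) + 2485 = ((2 - 1*5²) + 1464) + 2485 = ((2 - 1*25) + 1464) + 2485 = ((2 - 25) + 1464) + 2485 = (-23 + 1464) + 2485 = 1441 + 2485 = 3926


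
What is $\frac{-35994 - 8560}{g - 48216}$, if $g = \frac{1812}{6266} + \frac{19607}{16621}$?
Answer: $\frac{2320086862522}{2510703872731} \approx 0.92408$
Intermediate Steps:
$g = \frac{76487357}{52073593}$ ($g = 1812 \cdot \frac{1}{6266} + 19607 \cdot \frac{1}{16621} = \frac{906}{3133} + \frac{19607}{16621} = \frac{76487357}{52073593} \approx 1.4688$)
$\frac{-35994 - 8560}{g - 48216} = \frac{-35994 - 8560}{\frac{76487357}{52073593} - 48216} = - \frac{44554}{- \frac{2510703872731}{52073593}} = \left(-44554\right) \left(- \frac{52073593}{2510703872731}\right) = \frac{2320086862522}{2510703872731}$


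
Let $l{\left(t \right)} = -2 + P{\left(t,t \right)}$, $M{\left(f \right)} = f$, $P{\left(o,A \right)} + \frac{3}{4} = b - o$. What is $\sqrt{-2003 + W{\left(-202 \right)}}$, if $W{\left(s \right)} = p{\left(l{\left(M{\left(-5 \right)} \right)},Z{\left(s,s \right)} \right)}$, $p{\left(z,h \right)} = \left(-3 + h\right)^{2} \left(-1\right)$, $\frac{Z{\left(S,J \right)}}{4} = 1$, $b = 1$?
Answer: $2 i \sqrt{501} \approx 44.766 i$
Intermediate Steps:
$Z{\left(S,J \right)} = 4$ ($Z{\left(S,J \right)} = 4 \cdot 1 = 4$)
$P{\left(o,A \right)} = \frac{1}{4} - o$ ($P{\left(o,A \right)} = - \frac{3}{4} - \left(-1 + o\right) = \frac{1}{4} - o$)
$l{\left(t \right)} = - \frac{7}{4} - t$ ($l{\left(t \right)} = -2 - \left(- \frac{1}{4} + t\right) = - \frac{7}{4} - t$)
$p{\left(z,h \right)} = - \left(-3 + h\right)^{2}$
$W{\left(s \right)} = -1$ ($W{\left(s \right)} = - \left(-3 + 4\right)^{2} = - 1^{2} = \left(-1\right) 1 = -1$)
$\sqrt{-2003 + W{\left(-202 \right)}} = \sqrt{-2003 - 1} = \sqrt{-2004} = 2 i \sqrt{501}$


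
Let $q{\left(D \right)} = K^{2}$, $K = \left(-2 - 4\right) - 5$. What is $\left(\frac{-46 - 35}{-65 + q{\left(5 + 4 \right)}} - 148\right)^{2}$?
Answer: $\frac{70040161}{3136} \approx 22334.0$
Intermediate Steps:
$K = -11$ ($K = -6 - 5 = -11$)
$q{\left(D \right)} = 121$ ($q{\left(D \right)} = \left(-11\right)^{2} = 121$)
$\left(\frac{-46 - 35}{-65 + q{\left(5 + 4 \right)}} - 148\right)^{2} = \left(\frac{-46 - 35}{-65 + 121} - 148\right)^{2} = \left(- \frac{81}{56} - 148\right)^{2} = \left(- \frac{8369}{56}\right)^{2} = \frac{70040161}{3136}$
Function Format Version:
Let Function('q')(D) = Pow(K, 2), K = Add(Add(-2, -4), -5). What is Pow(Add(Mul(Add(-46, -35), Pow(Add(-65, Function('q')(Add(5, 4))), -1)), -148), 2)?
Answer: Rational(70040161, 3136) ≈ 22334.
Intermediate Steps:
K = -11 (K = Add(-6, -5) = -11)
Function('q')(D) = 121 (Function('q')(D) = Pow(-11, 2) = 121)
Pow(Add(Mul(Add(-46, -35), Pow(Add(-65, Function('q')(Add(5, 4))), -1)), -148), 2) = Pow(Add(Mul(Add(-46, -35), Pow(Add(-65, 121), -1)), -148), 2) = Pow(Add(Mul(-81, Pow(56, -1)), -148), 2) = Pow(Add(Mul(-81, Rational(1, 56)), -148), 2) = Pow(Add(Rational(-81, 56), -148), 2) = Pow(Rational(-8369, 56), 2) = Rational(70040161, 3136)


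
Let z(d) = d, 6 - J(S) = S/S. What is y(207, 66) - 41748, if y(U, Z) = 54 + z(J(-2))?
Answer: -41689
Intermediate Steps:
J(S) = 5 (J(S) = 6 - S/S = 6 - 1*1 = 6 - 1 = 5)
y(U, Z) = 59 (y(U, Z) = 54 + 5 = 59)
y(207, 66) - 41748 = 59 - 41748 = -41689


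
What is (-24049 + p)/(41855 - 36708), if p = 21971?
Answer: -2078/5147 ≈ -0.40373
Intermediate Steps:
(-24049 + p)/(41855 - 36708) = (-24049 + 21971)/(41855 - 36708) = -2078/5147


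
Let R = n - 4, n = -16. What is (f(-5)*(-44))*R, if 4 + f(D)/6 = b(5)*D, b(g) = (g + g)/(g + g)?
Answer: -47520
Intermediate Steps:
b(g) = 1 (b(g) = (2*g)/((2*g)) = (2*g)*(1/(2*g)) = 1)
f(D) = -24 + 6*D (f(D) = -24 + 6*(1*D) = -24 + 6*D)
R = -20 (R = -16 - 4 = -20)
(f(-5)*(-44))*R = ((-24 + 6*(-5))*(-44))*(-20) = ((-24 - 30)*(-44))*(-20) = -54*(-44)*(-20) = 2376*(-20) = -47520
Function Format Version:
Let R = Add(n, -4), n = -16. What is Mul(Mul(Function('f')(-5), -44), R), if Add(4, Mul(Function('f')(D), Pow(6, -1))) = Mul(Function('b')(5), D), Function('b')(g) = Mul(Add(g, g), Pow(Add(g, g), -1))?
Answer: -47520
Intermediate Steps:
Function('b')(g) = 1 (Function('b')(g) = Mul(Mul(2, g), Pow(Mul(2, g), -1)) = Mul(Mul(2, g), Mul(Rational(1, 2), Pow(g, -1))) = 1)
Function('f')(D) = Add(-24, Mul(6, D)) (Function('f')(D) = Add(-24, Mul(6, Mul(1, D))) = Add(-24, Mul(6, D)))
R = -20 (R = Add(-16, -4) = -20)
Mul(Mul(Function('f')(-5), -44), R) = Mul(Mul(Add(-24, Mul(6, -5)), -44), -20) = Mul(Mul(Add(-24, -30), -44), -20) = Mul(Mul(-54, -44), -20) = Mul(2376, -20) = -47520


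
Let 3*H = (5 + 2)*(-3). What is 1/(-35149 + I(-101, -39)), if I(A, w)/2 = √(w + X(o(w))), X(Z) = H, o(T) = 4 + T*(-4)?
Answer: -35149/1235452385 - 2*I*√46/1235452385 ≈ -2.845e-5 - 1.098e-8*I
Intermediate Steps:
o(T) = 4 - 4*T
H = -7 (H = ((5 + 2)*(-3))/3 = (7*(-3))/3 = (⅓)*(-21) = -7)
X(Z) = -7
I(A, w) = 2*√(-7 + w) (I(A, w) = 2*√(w - 7) = 2*√(-7 + w))
1/(-35149 + I(-101, -39)) = 1/(-35149 + 2*√(-7 - 39)) = 1/(-35149 + 2*√(-46)) = 1/(-35149 + 2*(I*√46)) = 1/(-35149 + 2*I*√46)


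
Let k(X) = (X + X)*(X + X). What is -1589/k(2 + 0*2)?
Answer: -1589/16 ≈ -99.313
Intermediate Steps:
k(X) = 4*X² (k(X) = (2*X)*(2*X) = 4*X²)
-1589/k(2 + 0*2) = -1589*1/(4*(2 + 0*2)²) = -1589*1/(4*(2 + 0)²) = -1589/(4*2²) = -1589/(4*4) = -1589/16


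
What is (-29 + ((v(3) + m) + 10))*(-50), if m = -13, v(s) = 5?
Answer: 1350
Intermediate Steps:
(-29 + ((v(3) + m) + 10))*(-50) = (-29 + ((5 - 13) + 10))*(-50) = (-29 + (-8 + 10))*(-50) = (-29 + 2)*(-50) = -27*(-50) = 1350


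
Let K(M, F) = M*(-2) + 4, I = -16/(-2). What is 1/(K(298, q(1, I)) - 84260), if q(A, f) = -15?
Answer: -1/84852 ≈ -1.1785e-5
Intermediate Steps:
I = 8 (I = -16*(-½) = 8)
K(M, F) = 4 - 2*M (K(M, F) = -2*M + 4 = 4 - 2*M)
1/(K(298, q(1, I)) - 84260) = 1/((4 - 2*298) - 84260) = 1/((4 - 596) - 84260) = 1/(-592 - 84260) = 1/(-84852) = -1/84852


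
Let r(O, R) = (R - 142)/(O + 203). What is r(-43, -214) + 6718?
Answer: 268631/40 ≈ 6715.8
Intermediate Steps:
r(O, R) = (-142 + R)/(203 + O)
r(-43, -214) + 6718 = (-142 - 214)/(203 - 43) + 6718 = -356/160 + 6718 = (1/160)*(-356) + 6718 = -89/40 + 6718 = 268631/40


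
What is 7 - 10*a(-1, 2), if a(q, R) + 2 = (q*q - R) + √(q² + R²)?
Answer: 37 - 10*√5 ≈ 14.639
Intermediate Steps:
a(q, R) = -2 + q² + √(R² + q²) - R (a(q, R) = -2 + ((q*q - R) + √(q² + R²)) = -2 + ((q² - R) + √(R² + q²)) = -2 + (q² + √(R² + q²) - R) = -2 + q² + √(R² + q²) - R)
7 - 10*a(-1, 2) = 7 - 10*(-2 + (-1)² + √(2² + (-1)²) - 1*2) = 7 - 10*(-2 + 1 + √(4 + 1) - 2) = 7 - 10*(-2 + 1 + √5 - 2) = 7 - 10*(-3 + √5) = 7 + (30 - 10*√5) = 37 - 10*√5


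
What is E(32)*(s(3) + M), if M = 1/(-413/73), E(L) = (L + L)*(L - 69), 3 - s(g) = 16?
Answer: 12886656/413 ≈ 31203.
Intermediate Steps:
s(g) = -13 (s(g) = 3 - 1*16 = 3 - 16 = -13)
E(L) = 2*L*(-69 + L) (E(L) = (2*L)*(-69 + L) = 2*L*(-69 + L))
M = -73/413 (M = 1/(-413*1/73) = 1/(-413/73) = -73/413 ≈ -0.17676)
E(32)*(s(3) + M) = (2*32*(-69 + 32))*(-13 - 73/413) = (2*32*(-37))*(-5442/413) = -2368*(-5442/413) = 12886656/413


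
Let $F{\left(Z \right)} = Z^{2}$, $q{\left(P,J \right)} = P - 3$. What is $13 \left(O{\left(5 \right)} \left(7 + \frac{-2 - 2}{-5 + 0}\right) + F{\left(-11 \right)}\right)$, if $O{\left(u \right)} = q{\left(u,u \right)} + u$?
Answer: $\frac{11414}{5} \approx 2282.8$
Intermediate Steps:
$q{\left(P,J \right)} = -3 + P$
$O{\left(u \right)} = -3 + 2 u$ ($O{\left(u \right)} = \left(-3 + u\right) + u = -3 + 2 u$)
$13 \left(O{\left(5 \right)} \left(7 + \frac{-2 - 2}{-5 + 0}\right) + F{\left(-11 \right)}\right) = 13 \left(\left(-3 + 2 \cdot 5\right) \left(7 + \frac{-2 - 2}{-5 + 0}\right) + \left(-11\right)^{2}\right) = 13 \left(\left(-3 + 10\right) \left(7 - \frac{4}{-5}\right) + 121\right) = 13 \left(7 \left(7 - - \frac{4}{5}\right) + 121\right) = 13 \left(7 \left(7 + \frac{4}{5}\right) + 121\right) = 13 \left(7 \cdot \frac{39}{5} + 121\right) = 13 \left(\frac{273}{5} + 121\right) = 13 \cdot \frac{878}{5} = \frac{11414}{5}$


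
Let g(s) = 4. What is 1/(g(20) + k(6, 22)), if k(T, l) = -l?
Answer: -1/18 ≈ -0.055556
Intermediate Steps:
1/(g(20) + k(6, 22)) = 1/(4 - 1*22) = 1/(4 - 22) = 1/(-18) = -1/18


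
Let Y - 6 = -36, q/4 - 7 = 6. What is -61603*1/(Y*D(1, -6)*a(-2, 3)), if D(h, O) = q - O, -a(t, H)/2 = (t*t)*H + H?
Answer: -61603/52200 ≈ -1.1801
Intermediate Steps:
q = 52 (q = 28 + 4*6 = 28 + 24 = 52)
Y = -30 (Y = 6 - 36 = -30)
a(t, H) = -2*H - 2*H*t² (a(t, H) = -2*((t*t)*H + H) = -2*(t²*H + H) = -2*(H*t² + H) = -2*(H + H*t²) = -2*H - 2*H*t²)
D(h, O) = 52 - O
-61603*1/(Y*D(1, -6)*a(-2, 3)) = -61603*1/(180*(1 + (-2)²)*(52 - 1*(-6))) = -61603*1/(180*(1 + 4)*(52 + 6)) = -61603/(-(-60)*3*5*58) = -61603/(-30*(-30)*58) = -61603/(900*58) = -61603/52200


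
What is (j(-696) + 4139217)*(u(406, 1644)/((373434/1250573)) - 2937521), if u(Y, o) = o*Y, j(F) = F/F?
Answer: -180923673638895126/62239 ≈ -2.9069e+12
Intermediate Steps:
j(F) = 1
u(Y, o) = Y*o
(j(-696) + 4139217)*(u(406, 1644)/((373434/1250573)) - 2937521) = (1 + 4139217)*((406*1644)/((373434/1250573)) - 2937521) = 4139218*(667464/((373434*(1/1250573))) - 2937521) = 4139218*(667464/(373434/1250573) - 2937521) = 4139218*(667464*(1250573/373434) - 2937521) = 4139218*(139118742812/62239 - 2937521) = 4139218*(-43709626707/62239) = -180923673638895126/62239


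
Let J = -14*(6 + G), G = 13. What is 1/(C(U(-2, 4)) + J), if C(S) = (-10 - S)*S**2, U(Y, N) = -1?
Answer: -1/275 ≈ -0.0036364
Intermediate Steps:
C(S) = S**2*(-10 - S)
J = -266 (J = -14*(6 + 13) = -14*19 = -266)
1/(C(U(-2, 4)) + J) = 1/((-1)**2*(-10 - 1*(-1)) - 266) = 1/(1*(-10 + 1) - 266) = 1/(1*(-9) - 266) = 1/(-9 - 266) = 1/(-275) = -1/275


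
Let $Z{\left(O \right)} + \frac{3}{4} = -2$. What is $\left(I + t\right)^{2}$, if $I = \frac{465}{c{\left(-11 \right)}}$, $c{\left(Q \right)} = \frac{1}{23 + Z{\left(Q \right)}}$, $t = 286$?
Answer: $\frac{1506138481}{16} \approx 9.4134 \cdot 10^{7}$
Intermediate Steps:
$Z{\left(O \right)} = - \frac{11}{4}$ ($Z{\left(O \right)} = - \frac{3}{4} - 2 = - \frac{11}{4}$)
$c{\left(Q \right)} = \frac{4}{81}$ ($c{\left(Q \right)} = \frac{1}{23 - \frac{11}{4}} = \frac{1}{\frac{81}{4}} = \frac{4}{81}$)
$I = \frac{37665}{4}$ ($I = \frac{465}{\frac{4}{81}} = 465 \cdot \frac{81}{4} = \frac{37665}{4} \approx 9416.3$)
$\left(I + t\right)^{2} = \left(\frac{37665}{4} + 286\right)^{2} = \left(\frac{38809}{4}\right)^{2} = \frac{1506138481}{16}$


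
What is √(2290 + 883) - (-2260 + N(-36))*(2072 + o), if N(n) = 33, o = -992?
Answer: 2405160 + √3173 ≈ 2.4052e+6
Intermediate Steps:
√(2290 + 883) - (-2260 + N(-36))*(2072 + o) = √(2290 + 883) - (-2260 + 33)*(2072 - 992) = √3173 - (-2227)*1080 = √3173 - 1*(-2405160) = √3173 + 2405160 = 2405160 + √3173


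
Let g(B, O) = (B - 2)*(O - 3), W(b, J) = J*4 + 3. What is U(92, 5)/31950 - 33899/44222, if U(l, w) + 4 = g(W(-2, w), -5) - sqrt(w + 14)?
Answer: -545339617/706446450 - sqrt(19)/31950 ≈ -0.77208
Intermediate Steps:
W(b, J) = 3 + 4*J (W(b, J) = 4*J + 3 = 3 + 4*J)
g(B, O) = (-3 + O)*(-2 + B) (g(B, O) = (-2 + B)*(-3 + O) = (-3 + O)*(-2 + B))
U(l, w) = -12 - sqrt(14 + w) - 32*w (U(l, w) = -4 + ((6 - 3*(3 + 4*w) - 2*(-5) + (3 + 4*w)*(-5)) - sqrt(w + 14)) = -4 + ((6 + (-9 - 12*w) + 10 + (-15 - 20*w)) - sqrt(14 + w)) = -4 + ((-8 - 32*w) - sqrt(14 + w)) = -4 + (-8 - sqrt(14 + w) - 32*w) = -12 - sqrt(14 + w) - 32*w)
U(92, 5)/31950 - 33899/44222 = (-12 - sqrt(14 + 5) - 32*5)/31950 - 33899/44222 = (-12 - sqrt(19) - 160)*(1/31950) - 33899*1/44222 = (-172 - sqrt(19))*(1/31950) - 33899/44222 = (-86/15975 - sqrt(19)/31950) - 33899/44222 = -545339617/706446450 - sqrt(19)/31950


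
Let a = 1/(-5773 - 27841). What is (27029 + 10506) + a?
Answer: 1261701489/33614 ≈ 37535.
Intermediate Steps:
a = -1/33614 (a = 1/(-33614) = -1/33614 ≈ -2.9749e-5)
(27029 + 10506) + a = (27029 + 10506) - 1/33614 = 37535 - 1/33614 = 1261701489/33614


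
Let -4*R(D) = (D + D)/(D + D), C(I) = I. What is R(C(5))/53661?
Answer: -1/214644 ≈ -4.6589e-6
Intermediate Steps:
R(D) = -¼ (R(D) = -(D + D)/(4*(D + D)) = -2*D/(4*(2*D)) = -2*D*1/(2*D)/4 = -¼*1 = -¼)
R(C(5))/53661 = -¼/53661 = -¼*1/53661 = -1/214644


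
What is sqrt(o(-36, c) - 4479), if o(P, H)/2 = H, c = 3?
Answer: 3*I*sqrt(497) ≈ 66.88*I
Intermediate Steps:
o(P, H) = 2*H
sqrt(o(-36, c) - 4479) = sqrt(2*3 - 4479) = sqrt(6 - 4479) = sqrt(-4473) = 3*I*sqrt(497)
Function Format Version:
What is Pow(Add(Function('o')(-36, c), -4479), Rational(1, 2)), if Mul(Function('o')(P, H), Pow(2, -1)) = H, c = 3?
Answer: Mul(3, I, Pow(497, Rational(1, 2))) ≈ Mul(66.880, I)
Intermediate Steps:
Function('o')(P, H) = Mul(2, H)
Pow(Add(Function('o')(-36, c), -4479), Rational(1, 2)) = Pow(Add(Mul(2, 3), -4479), Rational(1, 2)) = Pow(Add(6, -4479), Rational(1, 2)) = Pow(-4473, Rational(1, 2)) = Mul(3, I, Pow(497, Rational(1, 2)))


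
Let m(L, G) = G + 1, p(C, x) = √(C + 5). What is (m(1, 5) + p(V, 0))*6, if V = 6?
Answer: 36 + 6*√11 ≈ 55.900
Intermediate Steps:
p(C, x) = √(5 + C)
m(L, G) = 1 + G
(m(1, 5) + p(V, 0))*6 = ((1 + 5) + √(5 + 6))*6 = (6 + √11)*6 = 36 + 6*√11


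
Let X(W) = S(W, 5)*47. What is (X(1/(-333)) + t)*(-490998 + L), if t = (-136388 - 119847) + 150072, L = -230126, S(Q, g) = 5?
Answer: 76387223072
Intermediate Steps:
X(W) = 235 (X(W) = 5*47 = 235)
t = -106163 (t = -256235 + 150072 = -106163)
(X(1/(-333)) + t)*(-490998 + L) = (235 - 106163)*(-490998 - 230126) = -105928*(-721124) = 76387223072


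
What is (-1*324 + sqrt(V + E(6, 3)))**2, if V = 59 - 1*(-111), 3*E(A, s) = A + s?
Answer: (324 - sqrt(173))**2 ≈ 96626.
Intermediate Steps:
E(A, s) = A/3 + s/3 (E(A, s) = (A + s)/3 = A/3 + s/3)
V = 170 (V = 59 + 111 = 170)
(-1*324 + sqrt(V + E(6, 3)))**2 = (-1*324 + sqrt(170 + ((1/3)*6 + (1/3)*3)))**2 = (-324 + sqrt(170 + (2 + 1)))**2 = (-324 + sqrt(170 + 3))**2 = (-324 + sqrt(173))**2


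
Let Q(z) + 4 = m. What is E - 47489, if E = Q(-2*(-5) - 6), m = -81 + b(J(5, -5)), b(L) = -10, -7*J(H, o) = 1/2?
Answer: -47584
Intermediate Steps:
J(H, o) = -1/14 (J(H, o) = -⅐/2 = -⅐*½ = -1/14)
m = -91 (m = -81 - 10 = -91)
Q(z) = -95 (Q(z) = -4 - 91 = -95)
E = -95
E - 47489 = -95 - 47489 = -47584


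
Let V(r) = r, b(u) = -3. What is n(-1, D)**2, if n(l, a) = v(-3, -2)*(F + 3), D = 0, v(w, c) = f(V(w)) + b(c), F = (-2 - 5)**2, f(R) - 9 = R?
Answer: 24336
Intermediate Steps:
f(R) = 9 + R
F = 49 (F = (-7)**2 = 49)
v(w, c) = 6 + w (v(w, c) = (9 + w) - 3 = 6 + w)
n(l, a) = 156 (n(l, a) = (6 - 3)*(49 + 3) = 3*52 = 156)
n(-1, D)**2 = 156**2 = 24336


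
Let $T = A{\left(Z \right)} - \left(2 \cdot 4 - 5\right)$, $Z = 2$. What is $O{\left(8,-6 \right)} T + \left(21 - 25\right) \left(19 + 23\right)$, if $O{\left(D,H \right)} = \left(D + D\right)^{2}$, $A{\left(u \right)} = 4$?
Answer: $88$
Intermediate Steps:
$O{\left(D,H \right)} = 4 D^{2}$ ($O{\left(D,H \right)} = \left(2 D\right)^{2} = 4 D^{2}$)
$T = 1$ ($T = 4 - \left(2 \cdot 4 - 5\right) = 4 - \left(8 - 5\right) = 4 - 3 = 1$)
$O{\left(8,-6 \right)} T + \left(21 - 25\right) \left(19 + 23\right) = 4 \cdot 8^{2} \cdot 1 + \left(21 - 25\right) \left(19 + 23\right) = 4 \cdot 64 \cdot 1 - 168 = 256 \cdot 1 - 168 = 256 - 168 = 88$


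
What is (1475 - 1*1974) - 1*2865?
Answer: -3364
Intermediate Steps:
(1475 - 1*1974) - 1*2865 = (1475 - 1974) - 2865 = -499 - 2865 = -3364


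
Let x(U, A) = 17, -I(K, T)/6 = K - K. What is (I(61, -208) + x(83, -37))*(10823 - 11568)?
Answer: -12665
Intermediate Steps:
I(K, T) = 0 (I(K, T) = -6*(K - K) = -6*0 = 0)
(I(61, -208) + x(83, -37))*(10823 - 11568) = (0 + 17)*(10823 - 11568) = 17*(-745) = -12665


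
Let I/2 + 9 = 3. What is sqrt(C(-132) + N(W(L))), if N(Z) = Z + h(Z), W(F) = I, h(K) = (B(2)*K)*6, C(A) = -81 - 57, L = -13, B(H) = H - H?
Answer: 5*I*sqrt(6) ≈ 12.247*I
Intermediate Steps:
B(H) = 0
I = -12 (I = -18 + 2*3 = -18 + 6 = -12)
C(A) = -138
h(K) = 0 (h(K) = (0*K)*6 = 0*6 = 0)
W(F) = -12
N(Z) = Z (N(Z) = Z + 0 = Z)
sqrt(C(-132) + N(W(L))) = sqrt(-138 - 12) = sqrt(-150) = 5*I*sqrt(6)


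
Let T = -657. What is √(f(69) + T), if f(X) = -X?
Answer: 11*I*√6 ≈ 26.944*I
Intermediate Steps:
√(f(69) + T) = √(-1*69 - 657) = √(-69 - 657) = √(-726) = 11*I*√6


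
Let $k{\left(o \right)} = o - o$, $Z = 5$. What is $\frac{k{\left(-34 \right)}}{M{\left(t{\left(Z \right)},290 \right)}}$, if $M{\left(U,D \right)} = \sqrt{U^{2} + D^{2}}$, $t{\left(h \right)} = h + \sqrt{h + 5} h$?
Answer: $0$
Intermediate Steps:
$t{\left(h \right)} = h + h \sqrt{5 + h}$ ($t{\left(h \right)} = h + \sqrt{5 + h} h = h + h \sqrt{5 + h}$)
$M{\left(U,D \right)} = \sqrt{D^{2} + U^{2}}$
$k{\left(o \right)} = 0$
$\frac{k{\left(-34 \right)}}{M{\left(t{\left(Z \right)},290 \right)}} = \frac{0}{\sqrt{290^{2} + \left(5 \left(1 + \sqrt{5 + 5}\right)\right)^{2}}} = \frac{0}{\sqrt{84100 + \left(5 \left(1 + \sqrt{10}\right)\right)^{2}}} = \frac{0}{\sqrt{84100 + \left(5 + 5 \sqrt{10}\right)^{2}}} = 0$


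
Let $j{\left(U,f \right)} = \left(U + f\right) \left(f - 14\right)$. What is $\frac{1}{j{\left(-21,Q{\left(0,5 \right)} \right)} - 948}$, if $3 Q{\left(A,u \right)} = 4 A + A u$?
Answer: $- \frac{1}{654} \approx -0.0015291$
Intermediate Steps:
$Q{\left(A,u \right)} = \frac{4 A}{3} + \frac{A u}{3}$ ($Q{\left(A,u \right)} = \frac{4 A + A u}{3} = \frac{4 A}{3} + \frac{A u}{3}$)
$j{\left(U,f \right)} = \left(-14 + f\right) \left(U + f\right)$ ($j{\left(U,f \right)} = \left(U + f\right) \left(f - 14\right) = \left(U + f\right) \left(-14 + f\right) = \left(-14 + f\right) \left(U + f\right)$)
$\frac{1}{j{\left(-21,Q{\left(0,5 \right)} \right)} - 948} = \frac{1}{\left(\left(\frac{1}{3} \cdot 0 \left(4 + 5\right)\right)^{2} - -294 - 14 \cdot \frac{1}{3} \cdot 0 \left(4 + 5\right) - 21 \cdot \frac{1}{3} \cdot 0 \left(4 + 5\right)\right) - 948} = \frac{1}{\left(\left(\frac{1}{3} \cdot 0 \cdot 9\right)^{2} + 294 - 14 \cdot \frac{1}{3} \cdot 0 \cdot 9 - 21 \cdot \frac{1}{3} \cdot 0 \cdot 9\right) - 948} = \frac{1}{\left(0^{2} + 294 - 0 - 0\right) - 948} = \frac{1}{\left(0 + 294 + 0 + 0\right) - 948} = \frac{1}{294 - 948} = \frac{1}{-654} = - \frac{1}{654}$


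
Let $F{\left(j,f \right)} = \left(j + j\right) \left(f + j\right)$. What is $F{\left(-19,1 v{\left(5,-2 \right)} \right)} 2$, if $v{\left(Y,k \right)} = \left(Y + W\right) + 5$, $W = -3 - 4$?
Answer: $1216$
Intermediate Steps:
$W = -7$
$v{\left(Y,k \right)} = -2 + Y$ ($v{\left(Y,k \right)} = \left(Y - 7\right) + 5 = \left(-7 + Y\right) + 5 = -2 + Y$)
$F{\left(j,f \right)} = 2 j \left(f + j\right)$
$F{\left(-19,1 v{\left(5,-2 \right)} \right)} 2 = 2 \left(-19\right) \left(1 \left(-2 + 5\right) - 19\right) 2 = 2 \left(-19\right) \left(1 \cdot 3 - 19\right) 2 = 2 \left(-19\right) \left(3 - 19\right) 2 = 2 \left(-19\right) \left(-16\right) 2 = 608 \cdot 2 = 1216$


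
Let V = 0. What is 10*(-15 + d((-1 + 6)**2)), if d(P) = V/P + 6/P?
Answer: -738/5 ≈ -147.60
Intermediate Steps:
d(P) = 6/P (d(P) = 0/P + 6/P = 0 + 6/P = 6/P)
10*(-15 + d((-1 + 6)**2)) = 10*(-15 + 6/((-1 + 6)**2)) = 10*(-15 + 6/(5**2)) = 10*(-15 + 6/25) = 10*(-369/25) = -738/5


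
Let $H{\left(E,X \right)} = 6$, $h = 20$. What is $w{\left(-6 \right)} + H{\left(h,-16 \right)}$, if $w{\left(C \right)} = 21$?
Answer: $27$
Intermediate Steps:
$w{\left(-6 \right)} + H{\left(h,-16 \right)} = 21 + 6 = 27$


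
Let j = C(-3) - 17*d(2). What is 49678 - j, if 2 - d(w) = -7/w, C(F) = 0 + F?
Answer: 99549/2 ≈ 49775.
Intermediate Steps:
C(F) = F
d(w) = 2 + 7/w (d(w) = 2 - (-7)/w = 2 + 7/w)
j = -193/2 (j = -3 - 17*(2 + 7/2) = -3 - 17*11/2 = -3 - 187/2 = -193/2 ≈ -96.500)
49678 - j = 49678 - 1*(-193/2) = 49678 + 193/2 = 99549/2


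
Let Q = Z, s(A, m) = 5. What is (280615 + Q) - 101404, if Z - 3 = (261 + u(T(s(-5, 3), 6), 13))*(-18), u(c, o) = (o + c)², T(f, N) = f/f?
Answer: 170988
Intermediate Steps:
T(f, N) = 1
u(c, o) = (c + o)²
Z = -8223 (Z = 3 + (261 + (1 + 13)²)*(-18) = 3 + (261 + 14²)*(-18) = 3 + (261 + 196)*(-18) = 3 + 457*(-18) = 3 - 8226 = -8223)
Q = -8223
(280615 + Q) - 101404 = (280615 - 8223) - 101404 = 272392 - 101404 = 170988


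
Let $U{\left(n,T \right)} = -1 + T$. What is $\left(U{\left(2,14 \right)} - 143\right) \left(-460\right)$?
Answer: $59800$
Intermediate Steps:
$\left(U{\left(2,14 \right)} - 143\right) \left(-460\right) = \left(\left(-1 + 14\right) - 143\right) \left(-460\right) = \left(13 - 143\right) \left(-460\right) = \left(-130\right) \left(-460\right) = 59800$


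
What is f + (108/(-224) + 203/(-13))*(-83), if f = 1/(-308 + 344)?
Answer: 8754275/6552 ≈ 1336.1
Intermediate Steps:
f = 1/36 ≈ 0.027778
f + (108/(-224) + 203/(-13))*(-83) = 1/36 + (108/(-224) + 203/(-13))*(-83) = 1/36 + (108*(-1/224) + 203*(-1/13))*(-83) = 1/36 + (-27/56 - 203/13)*(-83) = 1/36 - 11719/728*(-83) = 1/36 + 972677/728 = 8754275/6552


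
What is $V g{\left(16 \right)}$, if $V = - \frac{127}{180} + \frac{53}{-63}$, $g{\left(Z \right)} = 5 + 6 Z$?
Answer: $- \frac{196849}{1260} \approx -156.23$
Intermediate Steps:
$V = - \frac{1949}{1260}$ ($V = \left(-127\right) \frac{1}{180} + 53 \left(- \frac{1}{63}\right) = - \frac{127}{180} - \frac{53}{63} = - \frac{1949}{1260} \approx -1.5468$)
$V g{\left(16 \right)} = - \frac{1949 \left(5 + 6 \cdot 16\right)}{1260} = - \frac{1949 \left(5 + 96\right)}{1260} = \left(- \frac{1949}{1260}\right) 101 = - \frac{196849}{1260}$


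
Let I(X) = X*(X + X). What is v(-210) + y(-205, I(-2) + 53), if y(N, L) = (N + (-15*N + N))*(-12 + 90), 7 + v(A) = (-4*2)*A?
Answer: 209543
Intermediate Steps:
I(X) = 2*X² (I(X) = X*(2*X) = 2*X²)
v(A) = -7 - 8*A (v(A) = -7 + (-4*2)*A = -7 - 8*A)
y(N, L) = -1014*N (y(N, L) = (N - 14*N)*78 = -13*N*78 = -1014*N)
v(-210) + y(-205, I(-2) + 53) = (-7 - 8*(-210)) - 1014*(-205) = (-7 + 1680) + 207870 = 1673 + 207870 = 209543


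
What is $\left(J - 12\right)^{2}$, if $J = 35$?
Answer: $529$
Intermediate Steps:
$\left(J - 12\right)^{2} = \left(35 - 12\right)^{2} = 23^{2} = 529$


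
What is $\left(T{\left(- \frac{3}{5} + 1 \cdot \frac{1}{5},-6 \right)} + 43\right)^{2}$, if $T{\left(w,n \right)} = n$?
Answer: $1369$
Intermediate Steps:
$\left(T{\left(- \frac{3}{5} + 1 \cdot \frac{1}{5},-6 \right)} + 43\right)^{2} = \left(-6 + 43\right)^{2} = 37^{2} = 1369$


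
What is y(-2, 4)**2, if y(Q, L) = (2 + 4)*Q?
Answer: 144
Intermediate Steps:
y(Q, L) = 6*Q
y(-2, 4)**2 = (6*(-2))**2 = (-12)**2 = 144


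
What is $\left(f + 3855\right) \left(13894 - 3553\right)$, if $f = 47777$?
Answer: $533926512$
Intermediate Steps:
$\left(f + 3855\right) \left(13894 - 3553\right) = \left(47777 + 3855\right) \left(13894 - 3553\right) = 51632 \cdot 10341 = 533926512$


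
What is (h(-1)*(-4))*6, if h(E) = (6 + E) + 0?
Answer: -120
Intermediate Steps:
h(E) = 6 + E
(h(-1)*(-4))*6 = ((6 - 1)*(-4))*6 = (5*(-4))*6 = -20*6 = -120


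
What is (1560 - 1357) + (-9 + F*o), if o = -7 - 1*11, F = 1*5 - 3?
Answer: 158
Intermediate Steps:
F = 2 (F = 5 - 3 = 2)
o = -18 (o = -7 - 11 = -18)
(1560 - 1357) + (-9 + F*o) = (1560 - 1357) + (-9 + 2*(-18)) = 203 + (-9 - 36) = 203 - 45 = 158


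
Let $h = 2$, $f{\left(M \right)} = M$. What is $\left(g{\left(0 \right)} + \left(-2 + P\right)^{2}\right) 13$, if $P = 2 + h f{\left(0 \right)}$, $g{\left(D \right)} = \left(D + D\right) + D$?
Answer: $0$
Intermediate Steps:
$g{\left(D \right)} = 3 D$ ($g{\left(D \right)} = 2 D + D = 3 D$)
$P = 2$ ($P = 2 + 2 \cdot 0 = 2 + 0 = 2$)
$\left(g{\left(0 \right)} + \left(-2 + P\right)^{2}\right) 13 = \left(3 \cdot 0 + \left(-2 + 2\right)^{2}\right) 13 = \left(0 + 0^{2}\right) 13 = \left(0 + 0\right) 13 = 0 \cdot 13 = 0$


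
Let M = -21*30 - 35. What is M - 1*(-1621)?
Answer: 956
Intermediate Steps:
M = -665 (M = -630 - 35 = -665)
M - 1*(-1621) = -665 - 1*(-1621) = -665 + 1621 = 956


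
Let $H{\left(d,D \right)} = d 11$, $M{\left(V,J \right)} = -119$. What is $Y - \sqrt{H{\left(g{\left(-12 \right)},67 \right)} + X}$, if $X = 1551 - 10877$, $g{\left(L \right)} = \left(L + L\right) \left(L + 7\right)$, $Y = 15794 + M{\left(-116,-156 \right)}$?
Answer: $15675 - i \sqrt{8006} \approx 15675.0 - 89.476 i$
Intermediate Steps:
$Y = 15675$ ($Y = 15794 - 119 = 15675$)
$g{\left(L \right)} = 2 L \left(7 + L\right)$
$H{\left(d,D \right)} = 11 d$
$X = -9326$
$Y - \sqrt{H{\left(g{\left(-12 \right)},67 \right)} + X} = 15675 - \sqrt{11 \cdot 2 \left(-12\right) \left(7 - 12\right) - 9326} = 15675 - \sqrt{11 \cdot 2 \left(-12\right) \left(-5\right) - 9326} = 15675 - \sqrt{11 \cdot 120 - 9326} = 15675 - \sqrt{1320 - 9326} = 15675 - \sqrt{-8006} = 15675 - i \sqrt{8006}$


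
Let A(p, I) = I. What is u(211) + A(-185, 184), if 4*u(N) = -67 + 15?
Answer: 171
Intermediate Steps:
u(N) = -13 (u(N) = (-67 + 15)/4 = (¼)*(-52) = -13)
u(211) + A(-185, 184) = -13 + 184 = 171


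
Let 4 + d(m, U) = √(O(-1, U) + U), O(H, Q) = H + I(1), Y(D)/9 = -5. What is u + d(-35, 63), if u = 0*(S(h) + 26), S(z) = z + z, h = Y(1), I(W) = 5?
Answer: -4 + √67 ≈ 4.1854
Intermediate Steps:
Y(D) = -45 (Y(D) = 9*(-5) = -45)
h = -45
S(z) = 2*z
O(H, Q) = 5 + H (O(H, Q) = H + 5 = 5 + H)
d(m, U) = -4 + √(4 + U) (d(m, U) = -4 + √((5 - 1) + U) = -4 + √(4 + U))
u = 0 (u = 0*(2*(-45) + 26) = 0*(-90 + 26) = 0*(-64) = 0)
u + d(-35, 63) = 0 + (-4 + √(4 + 63)) = 0 + (-4 + √67) = -4 + √67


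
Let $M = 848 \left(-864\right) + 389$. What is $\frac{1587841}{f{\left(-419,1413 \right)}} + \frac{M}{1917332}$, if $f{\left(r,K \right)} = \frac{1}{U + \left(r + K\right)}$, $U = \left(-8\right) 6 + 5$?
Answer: $\frac{2895241859829329}{1917332} \approx 1.51 \cdot 10^{9}$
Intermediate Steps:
$M = -732283$ ($M = -732672 + 389 = -732283$)
$U = -43$ ($U = -48 + 5 = -43$)
$f{\left(r,K \right)} = \frac{1}{-43 + K + r}$ ($f{\left(r,K \right)} = \frac{1}{-43 + \left(r + K\right)} = \frac{1}{-43 + \left(K + r\right)} = \frac{1}{-43 + K + r}$)
$\frac{1587841}{f{\left(-419,1413 \right)}} + \frac{M}{1917332} = \frac{1587841}{\frac{1}{-43 + 1413 - 419}} - \frac{732283}{1917332} = \frac{1587841}{\frac{1}{951}} - \frac{732283}{1917332} = 1587841 \frac{1}{\frac{1}{951}} - \frac{732283}{1917332} = 1587841 \cdot 951 - \frac{732283}{1917332} = 1510036791 - \frac{732283}{1917332} = \frac{2895241859829329}{1917332}$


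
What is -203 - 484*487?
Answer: -235911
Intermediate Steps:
-203 - 484*487 = -203 - 235708 = -235911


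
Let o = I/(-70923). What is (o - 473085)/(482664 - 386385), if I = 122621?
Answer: -33552730076/6828395517 ≈ -4.9137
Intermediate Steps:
o = -122621/70923 (o = 122621/(-70923) = 122621*(-1/70923) = -122621/70923 ≈ -1.7289)
(o - 473085)/(482664 - 386385) = (-122621/70923 - 473085)/(482664 - 386385) = -33552730076/70923/96279 = -33552730076/70923*1/96279 = -33552730076/6828395517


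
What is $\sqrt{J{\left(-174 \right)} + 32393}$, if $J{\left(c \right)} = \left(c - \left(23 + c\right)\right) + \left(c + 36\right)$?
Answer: $2 \sqrt{8058} \approx 179.53$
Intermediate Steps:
$J{\left(c \right)} = 13 + c$ ($J{\left(c \right)} = \left(c - \left(23 + c\right)\right) + \left(36 + c\right) = -23 + \left(36 + c\right) = 13 + c$)
$\sqrt{J{\left(-174 \right)} + 32393} = \sqrt{\left(13 - 174\right) + 32393} = \sqrt{-161 + 32393} = \sqrt{32232} = 2 \sqrt{8058}$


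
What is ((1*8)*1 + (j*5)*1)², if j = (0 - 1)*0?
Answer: 64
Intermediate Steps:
j = 0 (j = -1*0 = 0)
((1*8)*1 + (j*5)*1)² = ((1*8)*1 + (0*5)*1)² = (8*1 + 0*1)² = (8 + 0)² = 8² = 64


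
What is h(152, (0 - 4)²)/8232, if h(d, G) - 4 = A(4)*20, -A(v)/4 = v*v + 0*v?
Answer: -319/2058 ≈ -0.15500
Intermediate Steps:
A(v) = -4*v² (A(v) = -4*(v*v + 0*v) = -4*(v² + 0) = -4*v²)
h(d, G) = -1276 (h(d, G) = 4 - 4*4²*20 = 4 - 4*16*20 = 4 - 64*20 = 4 - 1280 = -1276)
h(152, (0 - 4)²)/8232 = -1276/8232 = -1276*1/8232 = -319/2058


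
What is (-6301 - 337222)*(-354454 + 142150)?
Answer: 72931306992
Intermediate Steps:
(-6301 - 337222)*(-354454 + 142150) = -343523*(-212304) = 72931306992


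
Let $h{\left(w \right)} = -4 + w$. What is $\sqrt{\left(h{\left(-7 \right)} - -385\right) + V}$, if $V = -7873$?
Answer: $i \sqrt{7499} \approx 86.597 i$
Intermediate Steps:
$\sqrt{\left(h{\left(-7 \right)} - -385\right) + V} = \sqrt{\left(\left(-4 - 7\right) - -385\right) - 7873} = \sqrt{\left(-11 + 385\right) - 7873} = \sqrt{374 - 7873} = \sqrt{-7499} = i \sqrt{7499}$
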